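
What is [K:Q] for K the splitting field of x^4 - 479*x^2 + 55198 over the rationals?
[K:Q] = 4

f factors as (x^2 - 286)(x^2 - 193); the splitting field is K = Q(sqrt(286), sqrt(193)). Since 286, 193, and 55198 are all non-squares in Q, the three subfields Q(sqrt(286)), Q(sqrt(193)), Q(sqrt(55198)) are distinct degree-2 extensions, so [K:Q] = 4 (Klein four Galois group).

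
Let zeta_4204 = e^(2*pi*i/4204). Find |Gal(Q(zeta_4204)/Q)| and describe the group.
|Gal(Q(zeta_4204)/Q)| = phi(4204) = 2100; group ≅ (Z/4204Z)^* ≅ Z/2Z × Z/1050Z

The n-th cyclotomic polynomial Φ_4204(x) is the minimal polynomial of zeta_4204 over Q and has degree phi(4204) = 2100. So Q(zeta_4204) is a degree-2100 Galois extension with Galois group (Z/4204Z)^*. By CRT, (Z/4204Z)^* ≅ (Z/4Z)^* × (Z/1051Z)^*. Each prime-power unit group is (Z/4Z)^* ≅ Z/2Z; (Z/1051Z)^* ≅ Z/1050Z. Hence Gal(Q(zeta_4204)/Q) ≅ Z/2Z × Z/1050Z.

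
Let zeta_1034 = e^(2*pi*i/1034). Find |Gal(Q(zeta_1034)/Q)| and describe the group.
|Gal(Q(zeta_1034)/Q)| = phi(1034) = 460; group ≅ (Z/1034Z)^* ≅ Z/10Z × Z/46Z

The n-th cyclotomic polynomial Φ_1034(x) is the minimal polynomial of zeta_1034 over Q and has degree phi(1034) = 460. So Q(zeta_1034) is a degree-460 Galois extension with Galois group (Z/1034Z)^*. By CRT, (Z/1034Z)^* ≅ (Z/2Z)^* × (Z/11Z)^* × (Z/47Z)^*. Each prime-power unit group is (Z/2Z)^* ≅ trivial group (order 1); (Z/11Z)^* ≅ Z/10Z; (Z/47Z)^* ≅ Z/46Z. Hence Gal(Q(zeta_1034)/Q) ≅ Z/10Z × Z/46Z.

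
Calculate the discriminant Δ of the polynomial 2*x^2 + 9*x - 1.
Δ = 89

For a quadratic a x^2 + b x + c the discriminant is Δ = b^2 - 4ac = (9)^2 - 4*(2)*(-1) = 81 - (-8) = 89.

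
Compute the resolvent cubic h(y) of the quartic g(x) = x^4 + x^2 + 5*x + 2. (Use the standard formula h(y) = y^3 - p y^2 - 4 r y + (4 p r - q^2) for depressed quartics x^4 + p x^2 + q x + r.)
h(y) = y^3 - y^2 - 8*y - 17

Identify coefficients: p = 1, q = 5, r = 2.
Plug into h(y) = y^3 - p y^2 - 4 r y + (4 p r - q^2):
  h(y) = y^3 - (1) y^2 - 4*(2) y + (4*(1)*(2) - (5)^2)
       = y^3 + (-1) y^2 + (-8) y + (-17).
Simplifying: h(y) = y^3 - y^2 - 8*y - 17.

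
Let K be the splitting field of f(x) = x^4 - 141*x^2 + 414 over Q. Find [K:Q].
[K:Q] = 4

f factors as (x^2 - 138)(x^2 - 3); the splitting field is K = Q(sqrt(138), sqrt(3)). Since 138, 3, and 414 are all non-squares in Q, the three subfields Q(sqrt(138)), Q(sqrt(3)), Q(sqrt(414)) are distinct degree-2 extensions, so [K:Q] = 4 (Klein four Galois group).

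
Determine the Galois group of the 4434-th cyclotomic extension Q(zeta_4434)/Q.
|Gal(Q(zeta_4434)/Q)| = phi(4434) = 1476; group ≅ (Z/4434Z)^* ≅ Z/2Z × Z/738Z

The n-th cyclotomic polynomial Φ_4434(x) is the minimal polynomial of zeta_4434 over Q and has degree phi(4434) = 1476. So Q(zeta_4434) is a degree-1476 Galois extension with Galois group (Z/4434Z)^*. By CRT, (Z/4434Z)^* ≅ (Z/2Z)^* × (Z/3Z)^* × (Z/739Z)^*. Each prime-power unit group is (Z/2Z)^* ≅ trivial group (order 1); (Z/3Z)^* ≅ Z/2Z; (Z/739Z)^* ≅ Z/738Z. Hence Gal(Q(zeta_4434)/Q) ≅ Z/2Z × Z/738Z.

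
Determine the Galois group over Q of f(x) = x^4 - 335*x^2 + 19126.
Gal(K/Q) = V_4 (Klein four-group, Z/2Z × Z/2Z)

f factors as (x^2 - 262)(x^2 - 73), so the splitting field is K = Q(sqrt(262), sqrt(73)). The elements 262, 73, 19126 are all non-squares in Q, so sqrt(262) and sqrt(73) generate independent quadratic extensions. Thus [K:Q] = 4 and Gal(K/Q) is generated by the two order-2 automorphisms sqrt(262) ↦ -sqrt(262) and sqrt(73) ↦ -sqrt(73), giving V_4.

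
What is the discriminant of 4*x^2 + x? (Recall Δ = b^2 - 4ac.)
Δ = 1

For a quadratic a x^2 + b x + c the discriminant is Δ = b^2 - 4ac = (1)^2 - 4*(4)*(0) = 1 - (0) = 1.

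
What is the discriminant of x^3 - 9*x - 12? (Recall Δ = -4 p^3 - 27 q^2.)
Δ = -972

For a depressed cubic x^3 + p x + q the discriminant is Δ = -4 p^3 - 27 q^2 = -4*(-9)^3 - 27*(-12)^2 = 2916 - 3888 = -972.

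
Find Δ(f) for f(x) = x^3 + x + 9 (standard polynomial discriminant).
Δ = -2191

For a depressed cubic x^3 + p x + q the discriminant is Δ = -4 p^3 - 27 q^2 = -4*(1)^3 - 27*(9)^2 = -4 - 2187 = -2191.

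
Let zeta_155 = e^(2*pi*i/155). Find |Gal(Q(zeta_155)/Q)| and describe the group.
|Gal(Q(zeta_155)/Q)| = phi(155) = 120; group ≅ (Z/155Z)^* ≅ Z/4Z × Z/30Z

The n-th cyclotomic polynomial Φ_155(x) is the minimal polynomial of zeta_155 over Q and has degree phi(155) = 120. So Q(zeta_155) is a degree-120 Galois extension with Galois group (Z/155Z)^*. By CRT, (Z/155Z)^* ≅ (Z/5Z)^* × (Z/31Z)^*. Each prime-power unit group is (Z/5Z)^* ≅ Z/4Z; (Z/31Z)^* ≅ Z/30Z. Hence Gal(Q(zeta_155)/Q) ≅ Z/4Z × Z/30Z.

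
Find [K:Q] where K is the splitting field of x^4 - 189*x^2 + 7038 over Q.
[K:Q] = 4

f factors as (x^2 - 51)(x^2 - 138); the splitting field is K = Q(sqrt(51), sqrt(138)). Since 51, 138, and 7038 are all non-squares in Q, the three subfields Q(sqrt(51)), Q(sqrt(138)), Q(sqrt(7038)) are distinct degree-2 extensions, so [K:Q] = 4 (Klein four Galois group).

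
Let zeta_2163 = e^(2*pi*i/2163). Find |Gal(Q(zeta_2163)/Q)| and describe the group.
|Gal(Q(zeta_2163)/Q)| = phi(2163) = 1224; group ≅ (Z/2163Z)^* ≅ Z/2Z × Z/6Z × Z/102Z

The n-th cyclotomic polynomial Φ_2163(x) is the minimal polynomial of zeta_2163 over Q and has degree phi(2163) = 1224. So Q(zeta_2163) is a degree-1224 Galois extension with Galois group (Z/2163Z)^*. By CRT, (Z/2163Z)^* ≅ (Z/3Z)^* × (Z/7Z)^* × (Z/103Z)^*. Each prime-power unit group is (Z/3Z)^* ≅ Z/2Z; (Z/7Z)^* ≅ Z/6Z; (Z/103Z)^* ≅ Z/102Z. Hence Gal(Q(zeta_2163)/Q) ≅ Z/2Z × Z/6Z × Z/102Z.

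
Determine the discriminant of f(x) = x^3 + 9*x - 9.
Δ = -5103

For a depressed cubic x^3 + p x + q the discriminant is Δ = -4 p^3 - 27 q^2 = -4*(9)^3 - 27*(-9)^2 = -2916 - 2187 = -5103.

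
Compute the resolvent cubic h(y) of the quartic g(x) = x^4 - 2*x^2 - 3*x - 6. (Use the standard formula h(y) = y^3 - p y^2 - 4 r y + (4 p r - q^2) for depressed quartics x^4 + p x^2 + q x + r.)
h(y) = y^3 + 2*y^2 + 24*y + 39

Identify coefficients: p = -2, q = -3, r = -6.
Plug into h(y) = y^3 - p y^2 - 4 r y + (4 p r - q^2):
  h(y) = y^3 - (-2) y^2 - 4*(-6) y + (4*(-2)*(-6) - (-3)^2)
       = y^3 + (2) y^2 + (24) y + (39).
Simplifying: h(y) = y^3 + 2*y^2 + 24*y + 39.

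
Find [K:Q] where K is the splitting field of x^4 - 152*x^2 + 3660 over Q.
[K:Q] = 4

f factors as (x^2 - 30)(x^2 - 122); the splitting field is K = Q(sqrt(30), sqrt(122)). Since 30, 122, and 3660 are all non-squares in Q, the three subfields Q(sqrt(30)), Q(sqrt(122)), Q(sqrt(3660)) are distinct degree-2 extensions, so [K:Q] = 4 (Klein four Galois group).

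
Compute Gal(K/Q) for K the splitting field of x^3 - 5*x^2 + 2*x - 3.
Gal(K/Q) = S_3 (symmetric group of order 6)

Compute the discriminant of x^3 + (-5)*x^2 + (2)*x + (-3): Δ = -1135. Since Δ is not a rational square, the Galois group is not contained in A_3; it must be the full S_3 (irreducibility of the cubic rules out anything smaller).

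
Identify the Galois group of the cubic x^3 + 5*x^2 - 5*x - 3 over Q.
Gal(K/Q) = S_3 (symmetric group of order 6)

Compute the discriminant of x^3 + (5)*x^2 + (-5)*x + (-3): Δ = 3732. Since Δ is not a rational square, the Galois group is not contained in A_3; it must be the full S_3 (irreducibility of the cubic rules out anything smaller).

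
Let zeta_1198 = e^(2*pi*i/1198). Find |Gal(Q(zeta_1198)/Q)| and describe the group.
|Gal(Q(zeta_1198)/Q)| = phi(1198) = 598; group ≅ (Z/1198Z)^* ≅ Z/598Z

The n-th cyclotomic polynomial Φ_1198(x) is the minimal polynomial of zeta_1198 over Q and has degree phi(1198) = 598. So Q(zeta_1198) is a degree-598 Galois extension with Galois group (Z/1198Z)^*. By CRT, (Z/1198Z)^* ≅ (Z/2Z)^* × (Z/599Z)^*. Each prime-power unit group is (Z/2Z)^* ≅ trivial group (order 1); (Z/599Z)^* ≅ Z/598Z. Hence Gal(Q(zeta_1198)/Q) ≅ Z/598Z.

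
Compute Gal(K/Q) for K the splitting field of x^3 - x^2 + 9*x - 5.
Gal(K/Q) = S_3 (symmetric group of order 6)

Compute the discriminant of x^3 + (-1)*x^2 + (9)*x + (-5): Δ = -2720. Since Δ is not a rational square, the Galois group is not contained in A_3; it must be the full S_3 (irreducibility of the cubic rules out anything smaller).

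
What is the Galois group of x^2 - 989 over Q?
Gal(K/Q) = Z/2Z (cyclic of order 2)

x^2 - 989 is irreducible over Q since 989 is not a rational square. The splitting field Q(sqrt(989)) has degree 2 over Q, and its unique nontrivial automorphism is sqrt(989) ↦ -sqrt(989). Hence Gal(Q(sqrt(989))/Q) = Z/2Z.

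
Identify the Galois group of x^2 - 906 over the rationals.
Gal(K/Q) = Z/2Z (cyclic of order 2)

x^2 - 906 is irreducible over Q since 906 is not a rational square. The splitting field Q(sqrt(906)) has degree 2 over Q, and its unique nontrivial automorphism is sqrt(906) ↦ -sqrt(906). Hence Gal(Q(sqrt(906))/Q) = Z/2Z.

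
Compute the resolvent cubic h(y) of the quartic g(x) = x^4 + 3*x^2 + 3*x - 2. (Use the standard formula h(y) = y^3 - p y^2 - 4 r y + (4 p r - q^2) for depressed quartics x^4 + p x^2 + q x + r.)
h(y) = y^3 - 3*y^2 + 8*y - 33

Identify coefficients: p = 3, q = 3, r = -2.
Plug into h(y) = y^3 - p y^2 - 4 r y + (4 p r - q^2):
  h(y) = y^3 - (3) y^2 - 4*(-2) y + (4*(3)*(-2) - (3)^2)
       = y^3 + (-3) y^2 + (8) y + (-33).
Simplifying: h(y) = y^3 - 3*y^2 + 8*y - 33.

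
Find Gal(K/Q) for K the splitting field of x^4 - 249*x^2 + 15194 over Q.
Gal(K/Q) = V_4 (Klein four-group, Z/2Z × Z/2Z)

f factors as (x^2 - 107)(x^2 - 142), so the splitting field is K = Q(sqrt(107), sqrt(142)). The elements 107, 142, 15194 are all non-squares in Q, so sqrt(107) and sqrt(142) generate independent quadratic extensions. Thus [K:Q] = 4 and Gal(K/Q) is generated by the two order-2 automorphisms sqrt(107) ↦ -sqrt(107) and sqrt(142) ↦ -sqrt(142), giving V_4.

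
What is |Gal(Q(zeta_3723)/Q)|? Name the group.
|Gal(Q(zeta_3723)/Q)| = phi(3723) = 2304; group ≅ (Z/3723Z)^* ≅ Z/2Z × Z/16Z × Z/72Z

The n-th cyclotomic polynomial Φ_3723(x) is the minimal polynomial of zeta_3723 over Q and has degree phi(3723) = 2304. So Q(zeta_3723) is a degree-2304 Galois extension with Galois group (Z/3723Z)^*. By CRT, (Z/3723Z)^* ≅ (Z/3Z)^* × (Z/17Z)^* × (Z/73Z)^*. Each prime-power unit group is (Z/3Z)^* ≅ Z/2Z; (Z/17Z)^* ≅ Z/16Z; (Z/73Z)^* ≅ Z/72Z. Hence Gal(Q(zeta_3723)/Q) ≅ Z/2Z × Z/16Z × Z/72Z.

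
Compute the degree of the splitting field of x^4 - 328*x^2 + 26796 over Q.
[K:Q] = 4

f factors as (x^2 - 174)(x^2 - 154); the splitting field is K = Q(sqrt(174), sqrt(154)). Since 174, 154, and 26796 are all non-squares in Q, the three subfields Q(sqrt(174)), Q(sqrt(154)), Q(sqrt(26796)) are distinct degree-2 extensions, so [K:Q] = 4 (Klein four Galois group).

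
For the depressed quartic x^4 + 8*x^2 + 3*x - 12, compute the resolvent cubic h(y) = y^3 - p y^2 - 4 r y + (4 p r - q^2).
h(y) = y^3 - 8*y^2 + 48*y - 393

Identify coefficients: p = 8, q = 3, r = -12.
Plug into h(y) = y^3 - p y^2 - 4 r y + (4 p r - q^2):
  h(y) = y^3 - (8) y^2 - 4*(-12) y + (4*(8)*(-12) - (3)^2)
       = y^3 + (-8) y^2 + (48) y + (-393).
Simplifying: h(y) = y^3 - 8*y^2 + 48*y - 393.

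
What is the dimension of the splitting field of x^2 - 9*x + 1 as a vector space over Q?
[K:Q] = 2

The discriminant of x^2 + (-9)*x + (1) is b^2 - 4c = 81 - (4) = 77. Since 77 is not a perfect square in Q, the polynomial is irreducible over Q. Its two roots generate a degree-2 extension, so [K:Q] = 2.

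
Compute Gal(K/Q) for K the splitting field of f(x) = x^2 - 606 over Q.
Gal(K/Q) = Z/2Z (cyclic of order 2)

x^2 - 606 is irreducible over Q since 606 is not a rational square. The splitting field Q(sqrt(606)) has degree 2 over Q, and its unique nontrivial automorphism is sqrt(606) ↦ -sqrt(606). Hence Gal(Q(sqrt(606))/Q) = Z/2Z.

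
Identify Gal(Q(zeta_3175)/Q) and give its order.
|Gal(Q(zeta_3175)/Q)| = phi(3175) = 2520; group ≅ (Z/3175Z)^* ≅ Z/20Z × Z/126Z

The n-th cyclotomic polynomial Φ_3175(x) is the minimal polynomial of zeta_3175 over Q and has degree phi(3175) = 2520. So Q(zeta_3175) is a degree-2520 Galois extension with Galois group (Z/3175Z)^*. By CRT, (Z/3175Z)^* ≅ (Z/25Z)^* × (Z/127Z)^*. Each prime-power unit group is (Z/25Z)^* ≅ Z/20Z; (Z/127Z)^* ≅ Z/126Z. Hence Gal(Q(zeta_3175)/Q) ≅ Z/20Z × Z/126Z.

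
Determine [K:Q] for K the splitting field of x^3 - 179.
[K:Q] = 6

x^3 - 179 has one real root r = 179^(1/3) and two complex roots r*zeta_3, r*zeta_3^2 where zeta_3 = e^(2*pi*i/3). The splitting field is Q(r, zeta_3). [Q(r):Q] = 3 and [Q(zeta_3):Q] = 2 with gcd = 1, so [Q(r, zeta_3):Q] = 3 * 2 = 6.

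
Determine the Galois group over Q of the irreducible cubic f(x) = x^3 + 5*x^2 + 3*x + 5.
Gal(K/Q) = S_3 (symmetric group of order 6)

Compute the discriminant of x^3 + (5)*x^2 + (3)*x + (5): Δ = -1708. Since Δ is not a rational square, the Galois group is not contained in A_3; it must be the full S_3 (irreducibility of the cubic rules out anything smaller).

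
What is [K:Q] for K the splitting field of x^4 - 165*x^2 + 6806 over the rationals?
[K:Q] = 4

f factors as (x^2 - 82)(x^2 - 83); the splitting field is K = Q(sqrt(82), sqrt(83)). Since 82, 83, and 6806 are all non-squares in Q, the three subfields Q(sqrt(82)), Q(sqrt(83)), Q(sqrt(6806)) are distinct degree-2 extensions, so [K:Q] = 4 (Klein four Galois group).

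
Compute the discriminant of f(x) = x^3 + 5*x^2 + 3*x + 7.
Δ = -2816

For x^3 + a x^2 + b x + c the discriminant is Δ = 18 a b c - 4 a^3 c + a^2 b^2 - 4 b^3 - 27 c^2.
Plug a = 5, b = 3, c = 7:
  18*(5)*(3)*(7) - 4*(5)^3*(7) + (5)^2*(3)^2 - 4*(3)^3 - 27*(7)^2
  = 1890 + (-3500) + 225 + (-108) + (-1323)
  = -2816.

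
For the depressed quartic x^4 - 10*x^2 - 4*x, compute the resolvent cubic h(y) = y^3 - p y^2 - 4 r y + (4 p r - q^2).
h(y) = y^3 + 10*y^2 - 16

Identify coefficients: p = -10, q = -4, r = 0.
Plug into h(y) = y^3 - p y^2 - 4 r y + (4 p r - q^2):
  h(y) = y^3 - (-10) y^2 - 4*(0) y + (4*(-10)*(0) - (-4)^2)
       = y^3 + (10) y^2 + (0) y + (-16).
Simplifying: h(y) = y^3 + 10*y^2 - 16.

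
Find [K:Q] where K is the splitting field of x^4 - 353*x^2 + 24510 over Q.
[K:Q] = 4

f factors as (x^2 - 258)(x^2 - 95); the splitting field is K = Q(sqrt(258), sqrt(95)). Since 258, 95, and 24510 are all non-squares in Q, the three subfields Q(sqrt(258)), Q(sqrt(95)), Q(sqrt(24510)) are distinct degree-2 extensions, so [K:Q] = 4 (Klein four Galois group).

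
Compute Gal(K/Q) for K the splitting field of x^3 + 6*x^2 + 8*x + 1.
Gal(K/Q) = S_3 (symmetric group of order 6)

Compute the discriminant of x^3 + (6)*x^2 + (8)*x + (1): Δ = 229. Since Δ is not a rational square, the Galois group is not contained in A_3; it must be the full S_3 (irreducibility of the cubic rules out anything smaller).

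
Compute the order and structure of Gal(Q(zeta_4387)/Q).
|Gal(Q(zeta_4387)/Q)| = phi(4387) = 4240; group ≅ (Z/4387Z)^* ≅ Z/40Z × Z/106Z

The n-th cyclotomic polynomial Φ_4387(x) is the minimal polynomial of zeta_4387 over Q and has degree phi(4387) = 4240. So Q(zeta_4387) is a degree-4240 Galois extension with Galois group (Z/4387Z)^*. By CRT, (Z/4387Z)^* ≅ (Z/41Z)^* × (Z/107Z)^*. Each prime-power unit group is (Z/41Z)^* ≅ Z/40Z; (Z/107Z)^* ≅ Z/106Z. Hence Gal(Q(zeta_4387)/Q) ≅ Z/40Z × Z/106Z.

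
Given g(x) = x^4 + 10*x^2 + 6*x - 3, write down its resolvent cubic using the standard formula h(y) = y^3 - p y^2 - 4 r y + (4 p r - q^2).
h(y) = y^3 - 10*y^2 + 12*y - 156

Identify coefficients: p = 10, q = 6, r = -3.
Plug into h(y) = y^3 - p y^2 - 4 r y + (4 p r - q^2):
  h(y) = y^3 - (10) y^2 - 4*(-3) y + (4*(10)*(-3) - (6)^2)
       = y^3 + (-10) y^2 + (12) y + (-156).
Simplifying: h(y) = y^3 - 10*y^2 + 12*y - 156.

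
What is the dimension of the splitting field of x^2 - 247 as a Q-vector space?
[K:Q] = 2

The polynomial x^2 - 247 is irreducible over Q since 247 is not a perfect square. Its splitting field is Q(sqrt(247)), which has degree 2 over Q.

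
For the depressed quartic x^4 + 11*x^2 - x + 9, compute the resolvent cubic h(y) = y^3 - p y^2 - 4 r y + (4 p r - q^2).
h(y) = y^3 - 11*y^2 - 36*y + 395

Identify coefficients: p = 11, q = -1, r = 9.
Plug into h(y) = y^3 - p y^2 - 4 r y + (4 p r - q^2):
  h(y) = y^3 - (11) y^2 - 4*(9) y + (4*(11)*(9) - (-1)^2)
       = y^3 + (-11) y^2 + (-36) y + (395).
Simplifying: h(y) = y^3 - 11*y^2 - 36*y + 395.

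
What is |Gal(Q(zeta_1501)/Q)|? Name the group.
|Gal(Q(zeta_1501)/Q)| = phi(1501) = 1404; group ≅ (Z/1501Z)^* ≅ Z/18Z × Z/78Z

The n-th cyclotomic polynomial Φ_1501(x) is the minimal polynomial of zeta_1501 over Q and has degree phi(1501) = 1404. So Q(zeta_1501) is a degree-1404 Galois extension with Galois group (Z/1501Z)^*. By CRT, (Z/1501Z)^* ≅ (Z/19Z)^* × (Z/79Z)^*. Each prime-power unit group is (Z/19Z)^* ≅ Z/18Z; (Z/79Z)^* ≅ Z/78Z. Hence Gal(Q(zeta_1501)/Q) ≅ Z/18Z × Z/78Z.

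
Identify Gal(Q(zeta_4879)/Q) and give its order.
|Gal(Q(zeta_4879)/Q)| = phi(4879) = 3840; group ≅ (Z/4879Z)^* ≅ Z/6Z × Z/16Z × Z/40Z

The n-th cyclotomic polynomial Φ_4879(x) is the minimal polynomial of zeta_4879 over Q and has degree phi(4879) = 3840. So Q(zeta_4879) is a degree-3840 Galois extension with Galois group (Z/4879Z)^*. By CRT, (Z/4879Z)^* ≅ (Z/7Z)^* × (Z/17Z)^* × (Z/41Z)^*. Each prime-power unit group is (Z/7Z)^* ≅ Z/6Z; (Z/17Z)^* ≅ Z/16Z; (Z/41Z)^* ≅ Z/40Z. Hence Gal(Q(zeta_4879)/Q) ≅ Z/6Z × Z/16Z × Z/40Z.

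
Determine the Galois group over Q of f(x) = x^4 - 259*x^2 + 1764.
Gal(K/Q) = Z/2Z (cyclic of order 2)

f factors as (x^2 - 252)(x^2 - 7), so the splitting field is K = Q(sqrt(252), sqrt(7)). The squarefree part of 252 is 7 and the squarefree part of 7 is also 7, so sqrt(252) and sqrt(7) are both rational multiples of sqrt(7). Hence Q(sqrt(252)) = Q(sqrt(7)) = Q(sqrt(7)), and the splitting field collapses to a single degree-2 extension with Galois group Z/2Z.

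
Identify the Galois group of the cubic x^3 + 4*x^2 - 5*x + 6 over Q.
Gal(K/Q) = S_3 (symmetric group of order 6)

Compute the discriminant of x^3 + (4)*x^2 + (-5)*x + (6): Δ = -3768. Since Δ is not a rational square, the Galois group is not contained in A_3; it must be the full S_3 (irreducibility of the cubic rules out anything smaller).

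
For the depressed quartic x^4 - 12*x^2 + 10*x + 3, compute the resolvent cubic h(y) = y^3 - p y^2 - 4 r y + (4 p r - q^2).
h(y) = y^3 + 12*y^2 - 12*y - 244

Identify coefficients: p = -12, q = 10, r = 3.
Plug into h(y) = y^3 - p y^2 - 4 r y + (4 p r - q^2):
  h(y) = y^3 - (-12) y^2 - 4*(3) y + (4*(-12)*(3) - (10)^2)
       = y^3 + (12) y^2 + (-12) y + (-244).
Simplifying: h(y) = y^3 + 12*y^2 - 12*y - 244.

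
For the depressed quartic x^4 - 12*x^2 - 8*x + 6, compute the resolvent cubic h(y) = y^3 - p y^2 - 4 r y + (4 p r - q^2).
h(y) = y^3 + 12*y^2 - 24*y - 352

Identify coefficients: p = -12, q = -8, r = 6.
Plug into h(y) = y^3 - p y^2 - 4 r y + (4 p r - q^2):
  h(y) = y^3 - (-12) y^2 - 4*(6) y + (4*(-12)*(6) - (-8)^2)
       = y^3 + (12) y^2 + (-24) y + (-352).
Simplifying: h(y) = y^3 + 12*y^2 - 24*y - 352.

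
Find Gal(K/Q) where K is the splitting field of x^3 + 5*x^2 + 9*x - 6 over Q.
Gal(K/Q) = S_3 (symmetric group of order 6)

Compute the discriminant of x^3 + (5)*x^2 + (9)*x + (-6): Δ = -3723. Since Δ is not a rational square, the Galois group is not contained in A_3; it must be the full S_3 (irreducibility of the cubic rules out anything smaller).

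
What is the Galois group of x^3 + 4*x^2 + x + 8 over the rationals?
Gal(K/Q) = S_3 (symmetric group of order 6)

Compute the discriminant of x^3 + (4)*x^2 + (1)*x + (8): Δ = -3188. Since Δ is not a rational square, the Galois group is not contained in A_3; it must be the full S_3 (irreducibility of the cubic rules out anything smaller).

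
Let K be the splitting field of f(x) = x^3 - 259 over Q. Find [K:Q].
[K:Q] = 6

x^3 - 259 has one real root r = 259^(1/3) and two complex roots r*zeta_3, r*zeta_3^2 where zeta_3 = e^(2*pi*i/3). The splitting field is Q(r, zeta_3). [Q(r):Q] = 3 and [Q(zeta_3):Q] = 2 with gcd = 1, so [Q(r, zeta_3):Q] = 3 * 2 = 6.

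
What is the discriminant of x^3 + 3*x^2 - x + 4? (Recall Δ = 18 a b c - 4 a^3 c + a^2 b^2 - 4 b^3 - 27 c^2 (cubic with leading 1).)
Δ = -1067

For x^3 + a x^2 + b x + c the discriminant is Δ = 18 a b c - 4 a^3 c + a^2 b^2 - 4 b^3 - 27 c^2.
Plug a = 3, b = -1, c = 4:
  18*(3)*(-1)*(4) - 4*(3)^3*(4) + (3)^2*(-1)^2 - 4*(-1)^3 - 27*(4)^2
  = -216 + (-432) + 9 + (4) + (-432)
  = -1067.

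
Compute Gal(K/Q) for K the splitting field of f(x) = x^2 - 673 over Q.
Gal(K/Q) = Z/2Z (cyclic of order 2)

x^2 - 673 is irreducible over Q since 673 is not a rational square. The splitting field Q(sqrt(673)) has degree 2 over Q, and its unique nontrivial automorphism is sqrt(673) ↦ -sqrt(673). Hence Gal(Q(sqrt(673))/Q) = Z/2Z.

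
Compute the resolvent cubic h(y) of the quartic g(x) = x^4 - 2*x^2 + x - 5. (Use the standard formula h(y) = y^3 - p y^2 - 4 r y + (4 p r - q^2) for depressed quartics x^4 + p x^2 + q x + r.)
h(y) = y^3 + 2*y^2 + 20*y + 39

Identify coefficients: p = -2, q = 1, r = -5.
Plug into h(y) = y^3 - p y^2 - 4 r y + (4 p r - q^2):
  h(y) = y^3 - (-2) y^2 - 4*(-5) y + (4*(-2)*(-5) - (1)^2)
       = y^3 + (2) y^2 + (20) y + (39).
Simplifying: h(y) = y^3 + 2*y^2 + 20*y + 39.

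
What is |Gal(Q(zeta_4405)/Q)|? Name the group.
|Gal(Q(zeta_4405)/Q)| = phi(4405) = 3520; group ≅ (Z/4405Z)^* ≅ Z/4Z × Z/880Z

The n-th cyclotomic polynomial Φ_4405(x) is the minimal polynomial of zeta_4405 over Q and has degree phi(4405) = 3520. So Q(zeta_4405) is a degree-3520 Galois extension with Galois group (Z/4405Z)^*. By CRT, (Z/4405Z)^* ≅ (Z/5Z)^* × (Z/881Z)^*. Each prime-power unit group is (Z/5Z)^* ≅ Z/4Z; (Z/881Z)^* ≅ Z/880Z. Hence Gal(Q(zeta_4405)/Q) ≅ Z/4Z × Z/880Z.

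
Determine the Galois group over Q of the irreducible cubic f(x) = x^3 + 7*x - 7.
Gal(K/Q) = S_3 (symmetric group of order 6)

Compute the discriminant of x^3 + (0)*x^2 + (7)*x + (-7): Δ = -2695. Since Δ is not a rational square, the Galois group is not contained in A_3; it must be the full S_3 (irreducibility of the cubic rules out anything smaller).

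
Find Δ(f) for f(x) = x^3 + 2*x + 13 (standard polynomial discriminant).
Δ = -4595

For a depressed cubic x^3 + p x + q the discriminant is Δ = -4 p^3 - 27 q^2 = -4*(2)^3 - 27*(13)^2 = -32 - 4563 = -4595.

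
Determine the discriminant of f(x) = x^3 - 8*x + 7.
Δ = 725

For a depressed cubic x^3 + p x + q the discriminant is Δ = -4 p^3 - 27 q^2 = -4*(-8)^3 - 27*(7)^2 = 2048 - 1323 = 725.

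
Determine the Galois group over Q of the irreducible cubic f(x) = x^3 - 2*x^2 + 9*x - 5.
Gal(K/Q) = S_3 (symmetric group of order 6)

Compute the discriminant of x^3 + (-2)*x^2 + (9)*x + (-5): Δ = -1807. Since Δ is not a rational square, the Galois group is not contained in A_3; it must be the full S_3 (irreducibility of the cubic rules out anything smaller).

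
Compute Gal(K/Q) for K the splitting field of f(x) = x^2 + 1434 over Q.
Gal(K/Q) = Z/2Z (cyclic of order 2)

x^2 + 1434 is irreducible over Q since -1434 is not a rational square. The splitting field Q(sqrt(-1434)) has degree 2 over Q, and its unique nontrivial automorphism is sqrt(-1434) ↦ -sqrt(-1434). Hence Gal(Q(sqrt(-1434))/Q) = Z/2Z.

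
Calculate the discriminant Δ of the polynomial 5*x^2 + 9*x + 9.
Δ = -99

For a quadratic a x^2 + b x + c the discriminant is Δ = b^2 - 4ac = (9)^2 - 4*(5)*(9) = 81 - (180) = -99.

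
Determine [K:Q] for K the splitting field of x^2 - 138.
[K:Q] = 2

The polynomial x^2 - 138 is irreducible over Q since 138 is not a perfect square. Its splitting field is Q(sqrt(138)), which has degree 2 over Q.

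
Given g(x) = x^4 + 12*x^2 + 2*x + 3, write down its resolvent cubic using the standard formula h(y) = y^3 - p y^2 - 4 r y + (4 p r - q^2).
h(y) = y^3 - 12*y^2 - 12*y + 140

Identify coefficients: p = 12, q = 2, r = 3.
Plug into h(y) = y^3 - p y^2 - 4 r y + (4 p r - q^2):
  h(y) = y^3 - (12) y^2 - 4*(3) y + (4*(12)*(3) - (2)^2)
       = y^3 + (-12) y^2 + (-12) y + (140).
Simplifying: h(y) = y^3 - 12*y^2 - 12*y + 140.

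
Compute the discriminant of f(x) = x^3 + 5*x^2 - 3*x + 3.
Δ = -2220

For x^3 + a x^2 + b x + c the discriminant is Δ = 18 a b c - 4 a^3 c + a^2 b^2 - 4 b^3 - 27 c^2.
Plug a = 5, b = -3, c = 3:
  18*(5)*(-3)*(3) - 4*(5)^3*(3) + (5)^2*(-3)^2 - 4*(-3)^3 - 27*(3)^2
  = -810 + (-1500) + 225 + (108) + (-243)
  = -2220.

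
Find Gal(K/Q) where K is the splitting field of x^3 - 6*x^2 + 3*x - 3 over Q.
Gal(K/Q) = S_3 (symmetric group of order 6)

Compute the discriminant of x^3 + (-6)*x^2 + (3)*x + (-3): Δ = -1647. Since Δ is not a rational square, the Galois group is not contained in A_3; it must be the full S_3 (irreducibility of the cubic rules out anything smaller).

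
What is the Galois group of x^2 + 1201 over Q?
Gal(K/Q) = Z/2Z (cyclic of order 2)

x^2 + 1201 is irreducible over Q since -1201 is not a rational square. The splitting field Q(sqrt(-1201)) has degree 2 over Q, and its unique nontrivial automorphism is sqrt(-1201) ↦ -sqrt(-1201). Hence Gal(Q(sqrt(-1201))/Q) = Z/2Z.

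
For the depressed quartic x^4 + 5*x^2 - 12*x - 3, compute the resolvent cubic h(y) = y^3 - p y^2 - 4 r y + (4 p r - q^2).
h(y) = y^3 - 5*y^2 + 12*y - 204

Identify coefficients: p = 5, q = -12, r = -3.
Plug into h(y) = y^3 - p y^2 - 4 r y + (4 p r - q^2):
  h(y) = y^3 - (5) y^2 - 4*(-3) y + (4*(5)*(-3) - (-12)^2)
       = y^3 + (-5) y^2 + (12) y + (-204).
Simplifying: h(y) = y^3 - 5*y^2 + 12*y - 204.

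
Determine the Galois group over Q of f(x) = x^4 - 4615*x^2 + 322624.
Gal(K/Q) = Z/2Z (cyclic of order 2)

f factors as (x^2 - 71)(x^2 - 4544), so the splitting field is K = Q(sqrt(71), sqrt(4544)). The squarefree part of 71 is 71 and the squarefree part of 4544 is also 71, so sqrt(71) and sqrt(4544) are both rational multiples of sqrt(71). Hence Q(sqrt(71)) = Q(sqrt(4544)) = Q(sqrt(71)), and the splitting field collapses to a single degree-2 extension with Galois group Z/2Z.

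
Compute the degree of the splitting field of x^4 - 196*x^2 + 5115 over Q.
[K:Q] = 4

f factors as (x^2 - 31)(x^2 - 165); the splitting field is K = Q(sqrt(31), sqrt(165)). Since 31, 165, and 5115 are all non-squares in Q, the three subfields Q(sqrt(31)), Q(sqrt(165)), Q(sqrt(5115)) are distinct degree-2 extensions, so [K:Q] = 4 (Klein four Galois group).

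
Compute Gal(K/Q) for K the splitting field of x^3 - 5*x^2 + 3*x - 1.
Gal(K/Q) = S_3 (symmetric group of order 6)

Compute the discriminant of x^3 + (-5)*x^2 + (3)*x + (-1): Δ = -140. Since Δ is not a rational square, the Galois group is not contained in A_3; it must be the full S_3 (irreducibility of the cubic rules out anything smaller).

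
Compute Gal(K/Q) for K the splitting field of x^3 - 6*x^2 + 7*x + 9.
Gal(K/Q) = S_3 (symmetric group of order 6)

Compute the discriminant of x^3 + (-6)*x^2 + (7)*x + (9): Δ = -823. Since Δ is not a rational square, the Galois group is not contained in A_3; it must be the full S_3 (irreducibility of the cubic rules out anything smaller).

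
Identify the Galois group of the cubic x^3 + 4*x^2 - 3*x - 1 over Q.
Gal(K/Q) = S_3 (symmetric group of order 6)

Compute the discriminant of x^3 + (4)*x^2 + (-3)*x + (-1): Δ = 697. Since Δ is not a rational square, the Galois group is not contained in A_3; it must be the full S_3 (irreducibility of the cubic rules out anything smaller).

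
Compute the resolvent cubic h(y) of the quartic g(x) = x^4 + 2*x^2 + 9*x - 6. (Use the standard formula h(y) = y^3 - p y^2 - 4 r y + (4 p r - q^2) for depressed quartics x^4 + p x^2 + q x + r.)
h(y) = y^3 - 2*y^2 + 24*y - 129

Identify coefficients: p = 2, q = 9, r = -6.
Plug into h(y) = y^3 - p y^2 - 4 r y + (4 p r - q^2):
  h(y) = y^3 - (2) y^2 - 4*(-6) y + (4*(2)*(-6) - (9)^2)
       = y^3 + (-2) y^2 + (24) y + (-129).
Simplifying: h(y) = y^3 - 2*y^2 + 24*y - 129.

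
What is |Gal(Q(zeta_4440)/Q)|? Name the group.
|Gal(Q(zeta_4440)/Q)| = phi(4440) = 1152; group ≅ (Z/4440Z)^* ≅ Z/2Z × Z/2Z × Z/2Z × Z/4Z × Z/36Z

The n-th cyclotomic polynomial Φ_4440(x) is the minimal polynomial of zeta_4440 over Q and has degree phi(4440) = 1152. So Q(zeta_4440) is a degree-1152 Galois extension with Galois group (Z/4440Z)^*. By CRT, (Z/4440Z)^* ≅ (Z/8Z)^* × (Z/3Z)^* × (Z/5Z)^* × (Z/37Z)^*. Each prime-power unit group is (Z/8Z)^* ≅ Z/2Z × Z/2Z; (Z/3Z)^* ≅ Z/2Z; (Z/5Z)^* ≅ Z/4Z; (Z/37Z)^* ≅ Z/36Z. Hence Gal(Q(zeta_4440)/Q) ≅ Z/2Z × Z/2Z × Z/2Z × Z/4Z × Z/36Z.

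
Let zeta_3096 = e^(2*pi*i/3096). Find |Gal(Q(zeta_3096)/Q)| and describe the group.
|Gal(Q(zeta_3096)/Q)| = phi(3096) = 1008; group ≅ (Z/3096Z)^* ≅ Z/2Z × Z/2Z × Z/6Z × Z/42Z

The n-th cyclotomic polynomial Φ_3096(x) is the minimal polynomial of zeta_3096 over Q and has degree phi(3096) = 1008. So Q(zeta_3096) is a degree-1008 Galois extension with Galois group (Z/3096Z)^*. By CRT, (Z/3096Z)^* ≅ (Z/8Z)^* × (Z/9Z)^* × (Z/43Z)^*. Each prime-power unit group is (Z/8Z)^* ≅ Z/2Z × Z/2Z; (Z/9Z)^* ≅ Z/6Z; (Z/43Z)^* ≅ Z/42Z. Hence Gal(Q(zeta_3096)/Q) ≅ Z/2Z × Z/2Z × Z/6Z × Z/42Z.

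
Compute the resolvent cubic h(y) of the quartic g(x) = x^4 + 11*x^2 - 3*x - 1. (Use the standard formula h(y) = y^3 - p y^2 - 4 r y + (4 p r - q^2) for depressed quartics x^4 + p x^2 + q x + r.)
h(y) = y^3 - 11*y^2 + 4*y - 53

Identify coefficients: p = 11, q = -3, r = -1.
Plug into h(y) = y^3 - p y^2 - 4 r y + (4 p r - q^2):
  h(y) = y^3 - (11) y^2 - 4*(-1) y + (4*(11)*(-1) - (-3)^2)
       = y^3 + (-11) y^2 + (4) y + (-53).
Simplifying: h(y) = y^3 - 11*y^2 + 4*y - 53.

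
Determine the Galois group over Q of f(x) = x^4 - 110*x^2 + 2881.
Gal(K/Q) = V_4 (Klein four-group, Z/2Z × Z/2Z)

f factors as (x^2 - 43)(x^2 - 67), so the splitting field is K = Q(sqrt(43), sqrt(67)). The elements 43, 67, 2881 are all non-squares in Q, so sqrt(43) and sqrt(67) generate independent quadratic extensions. Thus [K:Q] = 4 and Gal(K/Q) is generated by the two order-2 automorphisms sqrt(43) ↦ -sqrt(43) and sqrt(67) ↦ -sqrt(67), giving V_4.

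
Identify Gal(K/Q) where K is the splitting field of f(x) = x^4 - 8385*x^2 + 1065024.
Gal(K/Q) = Z/2Z (cyclic of order 2)

f factors as (x^2 - 129)(x^2 - 8256), so the splitting field is K = Q(sqrt(129), sqrt(8256)). The squarefree part of 129 is 129 and the squarefree part of 8256 is also 129, so sqrt(129) and sqrt(8256) are both rational multiples of sqrt(129). Hence Q(sqrt(129)) = Q(sqrt(8256)) = Q(sqrt(129)), and the splitting field collapses to a single degree-2 extension with Galois group Z/2Z.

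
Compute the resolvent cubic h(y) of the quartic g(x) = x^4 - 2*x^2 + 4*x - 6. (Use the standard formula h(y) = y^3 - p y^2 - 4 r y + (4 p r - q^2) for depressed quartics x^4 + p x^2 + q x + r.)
h(y) = y^3 + 2*y^2 + 24*y + 32

Identify coefficients: p = -2, q = 4, r = -6.
Plug into h(y) = y^3 - p y^2 - 4 r y + (4 p r - q^2):
  h(y) = y^3 - (-2) y^2 - 4*(-6) y + (4*(-2)*(-6) - (4)^2)
       = y^3 + (2) y^2 + (24) y + (32).
Simplifying: h(y) = y^3 + 2*y^2 + 24*y + 32.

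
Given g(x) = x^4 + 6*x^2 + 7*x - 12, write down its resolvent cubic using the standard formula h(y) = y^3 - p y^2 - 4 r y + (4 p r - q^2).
h(y) = y^3 - 6*y^2 + 48*y - 337

Identify coefficients: p = 6, q = 7, r = -12.
Plug into h(y) = y^3 - p y^2 - 4 r y + (4 p r - q^2):
  h(y) = y^3 - (6) y^2 - 4*(-12) y + (4*(6)*(-12) - (7)^2)
       = y^3 + (-6) y^2 + (48) y + (-337).
Simplifying: h(y) = y^3 - 6*y^2 + 48*y - 337.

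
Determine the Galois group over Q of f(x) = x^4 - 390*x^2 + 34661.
Gal(K/Q) = V_4 (Klein four-group, Z/2Z × Z/2Z)

f factors as (x^2 - 253)(x^2 - 137), so the splitting field is K = Q(sqrt(253), sqrt(137)). The elements 253, 137, 34661 are all non-squares in Q, so sqrt(253) and sqrt(137) generate independent quadratic extensions. Thus [K:Q] = 4 and Gal(K/Q) is generated by the two order-2 automorphisms sqrt(253) ↦ -sqrt(253) and sqrt(137) ↦ -sqrt(137), giving V_4.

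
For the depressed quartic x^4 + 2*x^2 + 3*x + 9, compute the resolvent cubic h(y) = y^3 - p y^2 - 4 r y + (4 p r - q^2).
h(y) = y^3 - 2*y^2 - 36*y + 63

Identify coefficients: p = 2, q = 3, r = 9.
Plug into h(y) = y^3 - p y^2 - 4 r y + (4 p r - q^2):
  h(y) = y^3 - (2) y^2 - 4*(9) y + (4*(2)*(9) - (3)^2)
       = y^3 + (-2) y^2 + (-36) y + (63).
Simplifying: h(y) = y^3 - 2*y^2 - 36*y + 63.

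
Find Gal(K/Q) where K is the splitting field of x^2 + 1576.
Gal(K/Q) = Z/2Z (cyclic of order 2)

x^2 + 1576 is irreducible over Q since -1576 is not a rational square. The splitting field Q(sqrt(-1576)) has degree 2 over Q, and its unique nontrivial automorphism is sqrt(-1576) ↦ -sqrt(-1576). Hence Gal(Q(sqrt(-1576))/Q) = Z/2Z.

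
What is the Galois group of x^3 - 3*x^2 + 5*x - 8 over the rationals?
Gal(K/Q) = S_3 (symmetric group of order 6)

Compute the discriminant of x^3 + (-3)*x^2 + (5)*x + (-8): Δ = -707. Since Δ is not a rational square, the Galois group is not contained in A_3; it must be the full S_3 (irreducibility of the cubic rules out anything smaller).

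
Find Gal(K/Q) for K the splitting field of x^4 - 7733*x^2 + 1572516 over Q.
Gal(K/Q) = Z/2Z (cyclic of order 2)

f factors as (x^2 - 7524)(x^2 - 209), so the splitting field is K = Q(sqrt(7524), sqrt(209)). The squarefree part of 7524 is 209 and the squarefree part of 209 is also 209, so sqrt(7524) and sqrt(209) are both rational multiples of sqrt(209). Hence Q(sqrt(7524)) = Q(sqrt(209)) = Q(sqrt(209)), and the splitting field collapses to a single degree-2 extension with Galois group Z/2Z.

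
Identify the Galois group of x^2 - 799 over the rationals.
Gal(K/Q) = Z/2Z (cyclic of order 2)

x^2 - 799 is irreducible over Q since 799 is not a rational square. The splitting field Q(sqrt(799)) has degree 2 over Q, and its unique nontrivial automorphism is sqrt(799) ↦ -sqrt(799). Hence Gal(Q(sqrt(799))/Q) = Z/2Z.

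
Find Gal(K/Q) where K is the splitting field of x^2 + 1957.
Gal(K/Q) = Z/2Z (cyclic of order 2)

x^2 + 1957 is irreducible over Q since -1957 is not a rational square. The splitting field Q(sqrt(-1957)) has degree 2 over Q, and its unique nontrivial automorphism is sqrt(-1957) ↦ -sqrt(-1957). Hence Gal(Q(sqrt(-1957))/Q) = Z/2Z.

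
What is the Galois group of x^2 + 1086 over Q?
Gal(K/Q) = Z/2Z (cyclic of order 2)

x^2 + 1086 is irreducible over Q since -1086 is not a rational square. The splitting field Q(sqrt(-1086)) has degree 2 over Q, and its unique nontrivial automorphism is sqrt(-1086) ↦ -sqrt(-1086). Hence Gal(Q(sqrt(-1086))/Q) = Z/2Z.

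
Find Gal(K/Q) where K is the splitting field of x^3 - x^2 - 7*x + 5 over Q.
Gal(K/Q) = S_3 (symmetric group of order 6)

Compute the discriminant of x^3 + (-1)*x^2 + (-7)*x + (5): Δ = 1396. Since Δ is not a rational square, the Galois group is not contained in A_3; it must be the full S_3 (irreducibility of the cubic rules out anything smaller).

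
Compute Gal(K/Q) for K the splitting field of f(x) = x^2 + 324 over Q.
Gal(K/Q) = Z/2Z (cyclic of order 2)

x^2 + 324 is irreducible over Q since -324 is not a rational square. The splitting field Q(sqrt(-324)) has degree 2 over Q, and its unique nontrivial automorphism is sqrt(-324) ↦ -sqrt(-324). Hence Gal(Q(sqrt(-324))/Q) = Z/2Z.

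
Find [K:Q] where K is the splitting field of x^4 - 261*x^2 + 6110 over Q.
[K:Q] = 4

f factors as (x^2 - 235)(x^2 - 26); the splitting field is K = Q(sqrt(235), sqrt(26)). Since 235, 26, and 6110 are all non-squares in Q, the three subfields Q(sqrt(235)), Q(sqrt(26)), Q(sqrt(6110)) are distinct degree-2 extensions, so [K:Q] = 4 (Klein four Galois group).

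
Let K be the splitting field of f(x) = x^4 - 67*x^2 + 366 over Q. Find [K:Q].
[K:Q] = 4

f factors as (x^2 - 6)(x^2 - 61); the splitting field is K = Q(sqrt(6), sqrt(61)). Since 6, 61, and 366 are all non-squares in Q, the three subfields Q(sqrt(6)), Q(sqrt(61)), Q(sqrt(366)) are distinct degree-2 extensions, so [K:Q] = 4 (Klein four Galois group).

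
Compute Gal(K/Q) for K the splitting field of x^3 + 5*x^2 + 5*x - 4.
Gal(K/Q) = S_3 (symmetric group of order 6)

Compute the discriminant of x^3 + (5)*x^2 + (5)*x + (-4): Δ = -107. Since Δ is not a rational square, the Galois group is not contained in A_3; it must be the full S_3 (irreducibility of the cubic rules out anything smaller).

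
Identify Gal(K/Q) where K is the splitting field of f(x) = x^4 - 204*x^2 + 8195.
Gal(K/Q) = V_4 (Klein four-group, Z/2Z × Z/2Z)

f factors as (x^2 - 55)(x^2 - 149), so the splitting field is K = Q(sqrt(55), sqrt(149)). The elements 55, 149, 8195 are all non-squares in Q, so sqrt(55) and sqrt(149) generate independent quadratic extensions. Thus [K:Q] = 4 and Gal(K/Q) is generated by the two order-2 automorphisms sqrt(55) ↦ -sqrt(55) and sqrt(149) ↦ -sqrt(149), giving V_4.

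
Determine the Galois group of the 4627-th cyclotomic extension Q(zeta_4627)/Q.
|Gal(Q(zeta_4627)/Q)| = phi(4627) = 3960; group ≅ (Z/4627Z)^* ≅ Z/6Z × Z/660Z

The n-th cyclotomic polynomial Φ_4627(x) is the minimal polynomial of zeta_4627 over Q and has degree phi(4627) = 3960. So Q(zeta_4627) is a degree-3960 Galois extension with Galois group (Z/4627Z)^*. By CRT, (Z/4627Z)^* ≅ (Z/7Z)^* × (Z/661Z)^*. Each prime-power unit group is (Z/7Z)^* ≅ Z/6Z; (Z/661Z)^* ≅ Z/660Z. Hence Gal(Q(zeta_4627)/Q) ≅ Z/6Z × Z/660Z.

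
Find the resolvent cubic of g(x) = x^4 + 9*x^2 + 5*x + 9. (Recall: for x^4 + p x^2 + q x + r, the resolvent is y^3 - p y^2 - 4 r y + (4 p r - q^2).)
h(y) = y^3 - 9*y^2 - 36*y + 299

Identify coefficients: p = 9, q = 5, r = 9.
Plug into h(y) = y^3 - p y^2 - 4 r y + (4 p r - q^2):
  h(y) = y^3 - (9) y^2 - 4*(9) y + (4*(9)*(9) - (5)^2)
       = y^3 + (-9) y^2 + (-36) y + (299).
Simplifying: h(y) = y^3 - 9*y^2 - 36*y + 299.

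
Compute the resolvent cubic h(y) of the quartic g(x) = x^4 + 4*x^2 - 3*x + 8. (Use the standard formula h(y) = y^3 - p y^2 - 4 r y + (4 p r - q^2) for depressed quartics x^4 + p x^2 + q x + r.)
h(y) = y^3 - 4*y^2 - 32*y + 119

Identify coefficients: p = 4, q = -3, r = 8.
Plug into h(y) = y^3 - p y^2 - 4 r y + (4 p r - q^2):
  h(y) = y^3 - (4) y^2 - 4*(8) y + (4*(4)*(8) - (-3)^2)
       = y^3 + (-4) y^2 + (-32) y + (119).
Simplifying: h(y) = y^3 - 4*y^2 - 32*y + 119.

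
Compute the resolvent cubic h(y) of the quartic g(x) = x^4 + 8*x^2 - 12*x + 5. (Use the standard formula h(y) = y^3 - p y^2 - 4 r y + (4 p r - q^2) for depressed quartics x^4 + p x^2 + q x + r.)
h(y) = y^3 - 8*y^2 - 20*y + 16

Identify coefficients: p = 8, q = -12, r = 5.
Plug into h(y) = y^3 - p y^2 - 4 r y + (4 p r - q^2):
  h(y) = y^3 - (8) y^2 - 4*(5) y + (4*(8)*(5) - (-12)^2)
       = y^3 + (-8) y^2 + (-20) y + (16).
Simplifying: h(y) = y^3 - 8*y^2 - 20*y + 16.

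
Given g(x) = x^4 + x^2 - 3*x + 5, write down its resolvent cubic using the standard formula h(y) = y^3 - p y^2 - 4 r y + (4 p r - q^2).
h(y) = y^3 - y^2 - 20*y + 11

Identify coefficients: p = 1, q = -3, r = 5.
Plug into h(y) = y^3 - p y^2 - 4 r y + (4 p r - q^2):
  h(y) = y^3 - (1) y^2 - 4*(5) y + (4*(1)*(5) - (-3)^2)
       = y^3 + (-1) y^2 + (-20) y + (11).
Simplifying: h(y) = y^3 - y^2 - 20*y + 11.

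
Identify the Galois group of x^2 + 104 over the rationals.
Gal(K/Q) = Z/2Z (cyclic of order 2)

x^2 + 104 is irreducible over Q since -104 is not a rational square. The splitting field Q(sqrt(-104)) has degree 2 over Q, and its unique nontrivial automorphism is sqrt(-104) ↦ -sqrt(-104). Hence Gal(Q(sqrt(-104))/Q) = Z/2Z.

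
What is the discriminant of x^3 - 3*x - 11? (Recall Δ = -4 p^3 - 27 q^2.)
Δ = -3159

For a depressed cubic x^3 + p x + q the discriminant is Δ = -4 p^3 - 27 q^2 = -4*(-3)^3 - 27*(-11)^2 = 108 - 3267 = -3159.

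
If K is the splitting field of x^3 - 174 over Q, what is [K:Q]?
[K:Q] = 6

x^3 - 174 has one real root r = 174^(1/3) and two complex roots r*zeta_3, r*zeta_3^2 where zeta_3 = e^(2*pi*i/3). The splitting field is Q(r, zeta_3). [Q(r):Q] = 3 and [Q(zeta_3):Q] = 2 with gcd = 1, so [Q(r, zeta_3):Q] = 3 * 2 = 6.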